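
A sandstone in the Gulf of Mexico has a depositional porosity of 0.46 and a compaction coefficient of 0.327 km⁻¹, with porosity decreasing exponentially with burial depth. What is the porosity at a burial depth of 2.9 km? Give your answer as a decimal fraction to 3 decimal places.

0.178

n = n₀·exp(−k·d) = 0.46 × exp(−0.327 × 2.9) = 0.46 × exp(−0.9483)
  = 0.46 × 0.3874 = 0.1782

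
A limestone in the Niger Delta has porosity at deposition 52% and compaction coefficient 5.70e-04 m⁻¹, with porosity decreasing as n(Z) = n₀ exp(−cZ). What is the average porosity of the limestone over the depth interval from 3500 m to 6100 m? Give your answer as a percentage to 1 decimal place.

Working in km (1 km = 1000 m; c in km⁻¹ = c in m⁻¹ × 1000):
⟨n⟩ = (1/(Z₂−Z₁)) ∫ n₀ e^(−cZ) dZ = n₀·(e^(−c·Z₁) − e^(−c·Z₂)) / (c·(Z₂−Z₁))
e^(−0.57×3.5) = 0.1360; e^(−0.57×6.1) = 0.0309
⟨n⟩ = 0.52 × (0.1360 − 0.0309) / (0.57 × 2.6) = 0.52 × 0.0709 = 0.0369

3.7%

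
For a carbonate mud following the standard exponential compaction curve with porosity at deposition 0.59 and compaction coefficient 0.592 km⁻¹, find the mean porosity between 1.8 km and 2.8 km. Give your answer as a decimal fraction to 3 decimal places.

⟨n⟩ = (1/(z₂−z₁)) ∫ n₀ e^(−cz) dz = n₀·(e^(−c·z₁) − e^(−c·z₂)) / (c·(z₂−z₁))
e^(−0.592×1.8) = 0.3445; e^(−0.592×2.8) = 0.1906
⟨n⟩ = 0.59 × (0.3445 − 0.1906) / (0.592 × 1) = 0.59 × 0.2600 = 0.1534

0.153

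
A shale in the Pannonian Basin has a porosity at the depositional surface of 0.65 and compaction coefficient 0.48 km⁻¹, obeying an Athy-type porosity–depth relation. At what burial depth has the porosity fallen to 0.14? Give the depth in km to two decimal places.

Invert Athy's law: d = ln(phi₀/phi) / β
d = ln(0.65/0.14) / 0.48 = ln(4.643) / 0.48 = 1.5353 / 0.48 = 3.199 km

3.20 km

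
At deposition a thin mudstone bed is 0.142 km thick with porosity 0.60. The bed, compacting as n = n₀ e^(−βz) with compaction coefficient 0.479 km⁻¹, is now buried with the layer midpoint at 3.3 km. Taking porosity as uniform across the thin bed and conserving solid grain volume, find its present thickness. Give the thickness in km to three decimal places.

0.065 km

Porosity at 3.3 km: n = 0.6·exp(−0.479×3.3) = 0.1235
Solid-volume conservation: h(1−n) = h₀(1−n₀) ⇒ h = h₀·(1−n₀)/(1−n)
h = 0.142 × (1 − 0.6)/(1 − 0.1235) = 0.142 × 0.4564 = 0.0648 km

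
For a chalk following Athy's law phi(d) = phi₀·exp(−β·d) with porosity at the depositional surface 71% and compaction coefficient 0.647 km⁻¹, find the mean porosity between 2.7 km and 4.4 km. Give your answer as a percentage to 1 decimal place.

7.5%

⟨phi⟩ = (1/(d₂−d₁)) ∫ phi₀ e^(−βd) dd = phi₀·(e^(−β·d₁) − e^(−β·d₂)) / (β·(d₂−d₁))
e^(−0.647×2.7) = 0.1743; e^(−0.647×4.4) = 0.0580
⟨phi⟩ = 0.71 × (0.1743 − 0.0580) / (0.647 × 1.7) = 0.71 × 0.1057 = 0.0751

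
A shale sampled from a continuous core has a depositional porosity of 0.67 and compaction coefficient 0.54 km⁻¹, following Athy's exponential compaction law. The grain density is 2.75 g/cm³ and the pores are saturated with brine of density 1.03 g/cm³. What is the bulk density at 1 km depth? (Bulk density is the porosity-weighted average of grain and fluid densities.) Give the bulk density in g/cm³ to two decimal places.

2.08 g/cm³

Porosity at depth: n = 0.67·exp(−0.54×1) = 0.67×0.5827 = 0.3904
Bulk density: ρ_b = (1−n)ρ_g + n·ρ_f = 0.6096×2.75 + 0.3904×1.03
       = 1.676 + 0.402 = 2.078 g/cm³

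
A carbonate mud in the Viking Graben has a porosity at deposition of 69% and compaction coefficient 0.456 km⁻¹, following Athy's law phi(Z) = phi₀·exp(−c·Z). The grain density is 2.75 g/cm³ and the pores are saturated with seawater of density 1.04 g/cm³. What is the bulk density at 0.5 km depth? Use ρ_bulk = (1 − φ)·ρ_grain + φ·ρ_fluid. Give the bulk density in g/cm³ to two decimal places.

1.81 g/cm³

Porosity at depth: phi = 0.69·exp(−0.456×0.5) = 0.69×0.7961 = 0.5493
Bulk density: ρ_b = (1−phi)ρ_g + phi·ρ_f = 0.4507×2.75 + 0.5493×1.04
       = 1.239 + 0.571 = 1.811 g/cm³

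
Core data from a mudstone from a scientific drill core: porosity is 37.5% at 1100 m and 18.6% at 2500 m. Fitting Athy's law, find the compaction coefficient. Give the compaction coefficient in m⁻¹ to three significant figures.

Working in km (1 km = 1000 m; β in km⁻¹ = β in m⁻¹ × 1000):
Athy: phi(z) = phi₀ e^(−βz) ⇒ phi₁/phi₂ = e^{β(z₂−z₁)} ⇒ β = ln(phi₁/phi₂)/(z₂−z₁)
β = ln(0.375/0.186) / (2.5 − 1.1) = ln(2.016) / 1.4 = 0.7012 / 1.4 = 0.5008 km⁻¹

0.000501 m⁻¹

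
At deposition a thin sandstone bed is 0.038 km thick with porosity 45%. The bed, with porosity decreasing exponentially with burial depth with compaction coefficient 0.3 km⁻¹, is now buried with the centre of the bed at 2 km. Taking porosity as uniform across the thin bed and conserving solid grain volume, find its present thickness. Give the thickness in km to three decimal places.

0.028 km

Porosity at 2 km: φ = 0.45·exp(−0.3×2) = 0.2470
Solid-volume conservation: h(1−φ) = h₀(1−φ₀) ⇒ h = h₀·(1−φ₀)/(1−φ)
h = 0.038 × (1 − 0.45)/(1 − 0.2470) = 0.038 × 0.7304 = 0.0278 km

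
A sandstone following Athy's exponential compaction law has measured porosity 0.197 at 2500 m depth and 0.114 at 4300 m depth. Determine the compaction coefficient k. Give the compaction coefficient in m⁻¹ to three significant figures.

Working in km (1 km = 1000 m; k in km⁻¹ = k in m⁻¹ × 1000):
Athy: phi(Z) = phi₀ e^(−kZ) ⇒ phi₁/phi₂ = e^{k(Z₂−Z₁)} ⇒ k = ln(phi₁/phi₂)/(Z₂−Z₁)
k = ln(0.197/0.114) / (4.3 − 2.5) = ln(1.728) / 1.8 = 0.5470 / 1.8 = 0.3039 km⁻¹

0.000304 m⁻¹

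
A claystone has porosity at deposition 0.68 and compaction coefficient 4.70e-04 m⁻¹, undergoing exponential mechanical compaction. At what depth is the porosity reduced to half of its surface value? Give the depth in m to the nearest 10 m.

Working in km (1 km = 1000 m; k in km⁻¹ = k in m⁻¹ × 1000):
phi/phi₀ = 1/2 ⇒ exp(−k·Z) = 1/2 ⇒ Z = ln(2) / k
Z = 0.6931 / 0.47 = 1.475 km

1470 m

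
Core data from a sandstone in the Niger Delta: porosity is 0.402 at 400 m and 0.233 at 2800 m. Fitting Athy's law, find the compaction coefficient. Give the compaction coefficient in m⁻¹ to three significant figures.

0.000227 m⁻¹

Working in km (1 km = 1000 m; β in km⁻¹ = β in m⁻¹ × 1000):
Athy: n(Z) = n₀ e^(−βZ) ⇒ n₁/n₂ = e^{β(Z₂−Z₁)} ⇒ β = ln(n₁/n₂)/(Z₂−Z₁)
β = ln(0.402/0.233) / (2.8 − 0.4) = ln(1.725) / 2.4 = 0.5454 / 2.4 = 0.2273 km⁻¹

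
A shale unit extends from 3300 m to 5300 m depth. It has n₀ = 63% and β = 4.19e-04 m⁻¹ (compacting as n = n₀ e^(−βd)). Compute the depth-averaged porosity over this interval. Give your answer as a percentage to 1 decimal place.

Working in km (1 km = 1000 m; β in km⁻¹ = β in m⁻¹ × 1000):
⟨n⟩ = (1/(d₂−d₁)) ∫ n₀ e^(−βd) dd = n₀·(e^(−β·d₁) − e^(−β·d₂)) / (β·(d₂−d₁))
e^(−0.419×3.3) = 0.2509; e^(−0.419×5.3) = 0.1085
⟨n⟩ = 0.63 × (0.2509 − 0.1085) / (0.419 × 2) = 0.63 × 0.1699 = 0.1070

10.7%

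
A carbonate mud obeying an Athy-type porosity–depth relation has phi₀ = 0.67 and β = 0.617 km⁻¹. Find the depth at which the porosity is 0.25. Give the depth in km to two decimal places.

Invert Athy's law: Z = ln(phi₀/phi) / β
Z = ln(0.67/0.25) / 0.617 = ln(2.68) / 0.617 = 0.9858 / 0.617 = 1.598 km

1.60 km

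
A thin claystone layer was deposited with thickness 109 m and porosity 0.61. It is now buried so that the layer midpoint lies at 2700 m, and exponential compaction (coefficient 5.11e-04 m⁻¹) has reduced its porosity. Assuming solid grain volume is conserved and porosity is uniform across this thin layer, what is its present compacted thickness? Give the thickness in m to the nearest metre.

50 m

Working in km (1 km = 1000 m; β in km⁻¹ = β in m⁻¹ × 1000):
Porosity at 2.7 km: phi = 0.61·exp(−0.511×2.7) = 0.1535
Solid-volume conservation: h(1−phi) = h₀(1−phi₀) ⇒ h = h₀·(1−phi₀)/(1−phi)
h = 0.109 × (1 − 0.61)/(1 − 0.1535) = 0.109 × 0.4607 = 0.0502 km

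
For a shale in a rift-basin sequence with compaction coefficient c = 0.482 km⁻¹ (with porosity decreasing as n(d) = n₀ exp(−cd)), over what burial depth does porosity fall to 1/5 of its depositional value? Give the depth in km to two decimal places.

n/n₀ = 1/5 ⇒ exp(−c·d) = 1/5 ⇒ d = ln(5) / c
d = 1.6094 / 0.482 = 3.339 km

3.34 km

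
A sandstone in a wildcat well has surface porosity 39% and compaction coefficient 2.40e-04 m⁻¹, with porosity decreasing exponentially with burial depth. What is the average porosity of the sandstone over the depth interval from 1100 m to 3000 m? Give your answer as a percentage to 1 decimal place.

Working in km (1 km = 1000 m; c in km⁻¹ = c in m⁻¹ × 1000):
⟨phi⟩ = (1/(d₂−d₁)) ∫ phi₀ e^(−cd) dd = phi₀·(e^(−c·d₁) − e^(−c·d₂)) / (c·(d₂−d₁))
e^(−0.24×1.1) = 0.7680; e^(−0.24×3) = 0.4868
⟨phi⟩ = 0.39 × (0.7680 − 0.4868) / (0.24 × 1.9) = 0.39 × 0.6167 = 0.2405

24.1%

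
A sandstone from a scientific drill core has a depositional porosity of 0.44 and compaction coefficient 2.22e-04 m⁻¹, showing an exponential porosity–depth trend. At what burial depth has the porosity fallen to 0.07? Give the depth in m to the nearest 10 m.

Working in km (1 km = 1000 m; k in km⁻¹ = k in m⁻¹ × 1000):
Invert Athy's law: d = ln(phi₀/phi) / k
d = ln(0.44/0.07) / 0.222 = ln(6.286) / 0.222 = 1.8383 / 0.222 = 8.281 km

8280 m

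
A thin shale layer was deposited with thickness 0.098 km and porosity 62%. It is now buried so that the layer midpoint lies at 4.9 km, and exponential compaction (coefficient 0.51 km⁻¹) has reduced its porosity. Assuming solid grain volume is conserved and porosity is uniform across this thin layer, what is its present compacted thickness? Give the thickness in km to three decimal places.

Porosity at 4.9 km: φ = 0.62·exp(−0.51×4.9) = 0.0509
Solid-volume conservation: h(1−φ) = h₀(1−φ₀) ⇒ h = h₀·(1−φ₀)/(1−φ)
h = 0.098 × (1 − 0.62)/(1 − 0.0509) = 0.098 × 0.4004 = 0.0392 km

0.039 km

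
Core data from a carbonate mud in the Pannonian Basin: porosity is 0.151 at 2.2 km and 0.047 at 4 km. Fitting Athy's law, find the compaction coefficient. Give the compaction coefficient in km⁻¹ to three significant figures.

Athy: n(d) = n₀ e^(−cd) ⇒ n₁/n₂ = e^{c(d₂−d₁)} ⇒ c = ln(n₁/n₂)/(d₂−d₁)
c = ln(0.151/0.047) / (4 − 2.2) = ln(3.213) / 1.8 = 1.1671 / 1.8 = 0.6484 km⁻¹

0.648 km⁻¹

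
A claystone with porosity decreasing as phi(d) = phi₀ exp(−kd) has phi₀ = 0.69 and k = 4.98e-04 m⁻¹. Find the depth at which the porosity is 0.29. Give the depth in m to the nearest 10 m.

Working in km (1 km = 1000 m; k in km⁻¹ = k in m⁻¹ × 1000):
Invert Athy's law: d = ln(phi₀/phi) / k
d = ln(0.69/0.29) / 0.498 = ln(2.379) / 0.498 = 0.8668 / 0.498 = 1.741 km

1740 m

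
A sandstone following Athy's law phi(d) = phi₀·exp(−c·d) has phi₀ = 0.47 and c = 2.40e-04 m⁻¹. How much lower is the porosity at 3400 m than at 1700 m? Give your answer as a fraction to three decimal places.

Working in km (1 km = 1000 m; c in km⁻¹ = c in m⁻¹ × 1000):
phi(1.7) = 0.47·e^(−0.24×1.7) = 0.3125
phi(3.4) = 0.47·e^(−0.24×3.4) = 0.2078
Δphi = 0.3125 − 0.2078 = 0.1047

0.105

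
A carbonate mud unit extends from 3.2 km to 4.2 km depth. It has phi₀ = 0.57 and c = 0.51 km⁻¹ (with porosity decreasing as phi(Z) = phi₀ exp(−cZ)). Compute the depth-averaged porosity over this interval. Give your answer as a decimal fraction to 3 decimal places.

⟨phi⟩ = (1/(Z₂−Z₁)) ∫ phi₀ e^(−cZ) dZ = phi₀·(e^(−c·Z₁) − e^(−c·Z₂)) / (c·(Z₂−Z₁))
e^(−0.51×3.2) = 0.1955; e^(−0.51×4.2) = 0.1174
⟨phi⟩ = 0.57 × (0.1955 − 0.1174) / (0.51 × 1) = 0.57 × 0.1532 = 0.0873

0.087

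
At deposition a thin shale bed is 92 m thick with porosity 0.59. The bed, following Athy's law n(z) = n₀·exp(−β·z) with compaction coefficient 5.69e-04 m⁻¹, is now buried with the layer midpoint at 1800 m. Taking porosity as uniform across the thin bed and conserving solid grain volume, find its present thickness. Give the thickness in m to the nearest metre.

Working in km (1 km = 1000 m; β in km⁻¹ = β in m⁻¹ × 1000):
Porosity at 1.8 km: n = 0.59·exp(−0.569×1.8) = 0.2119
Solid-volume conservation: h(1−n) = h₀(1−n₀) ⇒ h = h₀·(1−n₀)/(1−n)
h = 0.092 × (1 − 0.59)/(1 − 0.2119) = 0.092 × 0.5202 = 0.0479 km

48 m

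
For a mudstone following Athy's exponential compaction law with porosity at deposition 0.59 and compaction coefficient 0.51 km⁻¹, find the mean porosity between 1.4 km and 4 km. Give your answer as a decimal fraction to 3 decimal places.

0.160

⟨n⟩ = (1/(Z₂−Z₁)) ∫ n₀ e^(−cZ) dZ = n₀·(e^(−c·Z₁) − e^(−c·Z₂)) / (c·(Z₂−Z₁))
e^(−0.51×1.4) = 0.4897; e^(−0.51×4) = 0.1300
⟨n⟩ = 0.59 × (0.4897 − 0.1300) / (0.51 × 2.6) = 0.59 × 0.2712 = 0.1600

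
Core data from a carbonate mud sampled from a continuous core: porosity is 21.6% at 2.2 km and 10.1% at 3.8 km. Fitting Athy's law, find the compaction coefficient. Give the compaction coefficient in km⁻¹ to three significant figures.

0.475 km⁻¹

Athy: φ(d) = φ₀ e^(−βd) ⇒ φ₁/φ₂ = e^{β(d₂−d₁)} ⇒ β = ln(φ₁/φ₂)/(d₂−d₁)
β = ln(0.216/0.101) / (3.8 − 2.2) = ln(2.139) / 1.6 = 0.7602 / 1.6 = 0.4751 km⁻¹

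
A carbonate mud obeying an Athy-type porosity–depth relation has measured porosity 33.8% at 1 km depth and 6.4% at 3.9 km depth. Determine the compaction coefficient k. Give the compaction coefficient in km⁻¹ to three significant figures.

Athy: n(Z) = n₀ e^(−kZ) ⇒ n₁/n₂ = e^{k(Z₂−Z₁)} ⇒ k = ln(n₁/n₂)/(Z₂−Z₁)
k = ln(0.338/0.064) / (3.9 − 1) = ln(5.281) / 2.9 = 1.6642 / 2.9 = 0.5738 km⁻¹

0.574 km⁻¹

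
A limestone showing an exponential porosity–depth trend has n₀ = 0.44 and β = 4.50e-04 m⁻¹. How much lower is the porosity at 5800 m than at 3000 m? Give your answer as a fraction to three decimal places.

0.082

Working in km (1 km = 1000 m; β in km⁻¹ = β in m⁻¹ × 1000):
n(3) = 0.44·e^(−0.45×3) = 0.1141
n(5.8) = 0.44·e^(−0.45×5.8) = 0.0324
Δn = 0.1141 − 0.0324 = 0.0817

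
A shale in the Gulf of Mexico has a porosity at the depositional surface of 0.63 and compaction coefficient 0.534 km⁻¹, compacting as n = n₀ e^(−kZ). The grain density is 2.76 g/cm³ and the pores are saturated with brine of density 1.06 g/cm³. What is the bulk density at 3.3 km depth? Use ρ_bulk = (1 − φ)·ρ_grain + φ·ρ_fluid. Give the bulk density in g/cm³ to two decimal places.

Porosity at depth: n = 0.63·exp(−0.534×3.3) = 0.63×0.1717 = 0.1082
Bulk density: ρ_b = (1−n)ρ_g + n·ρ_f = 0.8918×2.76 + 0.1082×1.06
       = 2.462 + 0.115 = 2.576 g/cm³

2.58 g/cm³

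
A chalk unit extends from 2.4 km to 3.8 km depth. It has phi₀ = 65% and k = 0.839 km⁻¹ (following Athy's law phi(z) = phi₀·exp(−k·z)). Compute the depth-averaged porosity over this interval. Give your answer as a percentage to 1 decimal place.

⟨phi⟩ = (1/(z₂−z₁)) ∫ phi₀ e^(−kz) dz = phi₀·(e^(−k·z₁) − e^(−k·z₂)) / (k·(z₂−z₁))
e^(−0.839×2.4) = 0.1335; e^(−0.839×3.8) = 0.0412
⟨phi⟩ = 0.65 × (0.1335 − 0.0412) / (0.839 × 1.4) = 0.65 × 0.0785 = 0.0511

5.1%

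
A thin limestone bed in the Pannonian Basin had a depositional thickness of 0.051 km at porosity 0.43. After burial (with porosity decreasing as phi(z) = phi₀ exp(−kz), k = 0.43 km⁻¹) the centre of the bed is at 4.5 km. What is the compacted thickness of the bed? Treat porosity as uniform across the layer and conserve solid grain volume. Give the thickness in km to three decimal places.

Porosity at 4.5 km: phi = 0.43·exp(−0.43×4.5) = 0.0621
Solid-volume conservation: h(1−phi) = h₀(1−phi₀) ⇒ h = h₀·(1−phi₀)/(1−phi)
h = 0.051 × (1 − 0.43)/(1 − 0.0621) = 0.051 × 0.6077 = 0.0310 km

0.031 km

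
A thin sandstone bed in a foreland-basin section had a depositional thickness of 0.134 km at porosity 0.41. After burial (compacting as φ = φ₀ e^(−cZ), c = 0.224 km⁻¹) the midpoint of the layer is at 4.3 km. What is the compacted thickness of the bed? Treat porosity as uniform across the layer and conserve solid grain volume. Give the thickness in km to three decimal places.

0.094 km

Porosity at 4.3 km: φ = 0.41·exp(−0.224×4.3) = 0.1565
Solid-volume conservation: h(1−φ) = h₀(1−φ₀) ⇒ h = h₀·(1−φ₀)/(1−φ)
h = 0.134 × (1 − 0.41)/(1 − 0.1565) = 0.134 × 0.6995 = 0.0937 km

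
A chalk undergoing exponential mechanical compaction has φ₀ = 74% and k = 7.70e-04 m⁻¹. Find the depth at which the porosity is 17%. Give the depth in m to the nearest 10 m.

Working in km (1 km = 1000 m; k in km⁻¹ = k in m⁻¹ × 1000):
Invert Athy's law: d = ln(φ₀/φ) / k
d = ln(0.74/0.17) / 0.77 = ln(4.353) / 0.77 = 1.4709 / 0.77 = 1.910 km

1910 m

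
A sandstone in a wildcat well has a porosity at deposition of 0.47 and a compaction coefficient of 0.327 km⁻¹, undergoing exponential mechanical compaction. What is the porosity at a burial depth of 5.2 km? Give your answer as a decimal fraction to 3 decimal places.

0.086

phi = phi₀·exp(−c·z) = 0.47 × exp(−0.327 × 5.2) = 0.47 × exp(−1.7)
  = 0.47 × 0.1826 = 0.0858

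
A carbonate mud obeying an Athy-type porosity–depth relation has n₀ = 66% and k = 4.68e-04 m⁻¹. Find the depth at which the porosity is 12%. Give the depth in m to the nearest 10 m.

3640 m

Working in km (1 km = 1000 m; k in km⁻¹ = k in m⁻¹ × 1000):
Invert Athy's law: Z = ln(n₀/n) / k
Z = ln(0.66/0.12) / 0.468 = ln(5.5) / 0.468 = 1.7047 / 0.468 = 3.643 km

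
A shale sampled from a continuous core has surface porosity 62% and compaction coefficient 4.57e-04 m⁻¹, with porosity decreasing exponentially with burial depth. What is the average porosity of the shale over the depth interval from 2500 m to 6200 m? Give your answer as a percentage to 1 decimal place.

Working in km (1 km = 1000 m; c in km⁻¹ = c in m⁻¹ × 1000):
⟨phi⟩ = (1/(z₂−z₁)) ∫ phi₀ e^(−cz) dz = phi₀·(e^(−c·z₁) − e^(−c·z₂)) / (c·(z₂−z₁))
e^(−0.457×2.5) = 0.3190; e^(−0.457×6.2) = 0.0588
⟨phi⟩ = 0.62 × (0.3190 − 0.0588) / (0.457 × 3.7) = 0.62 × 0.1539 = 0.0954

9.5%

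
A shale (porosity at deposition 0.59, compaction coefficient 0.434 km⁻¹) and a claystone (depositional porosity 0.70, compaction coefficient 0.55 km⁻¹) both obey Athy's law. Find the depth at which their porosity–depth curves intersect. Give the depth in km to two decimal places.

Set φ₀ₐ e^(−cₐz) = φ₀ᵦ e^(−cᵦz) ⇒ ln(φ₀ₐ/φ₀ᵦ) = (cₐ − cᵦ)·z
z = ln(0.59/0.7) / (0.434 − 0.55) = -0.1710 / -0.116 = 1.474 km

1.47 km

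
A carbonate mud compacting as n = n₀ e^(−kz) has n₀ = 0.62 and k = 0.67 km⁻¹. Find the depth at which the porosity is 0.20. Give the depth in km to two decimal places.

1.69 km

Invert Athy's law: z = ln(n₀/n) / k
z = ln(0.62/0.2) / 0.67 = ln(3.1) / 0.67 = 1.1314 / 0.67 = 1.689 km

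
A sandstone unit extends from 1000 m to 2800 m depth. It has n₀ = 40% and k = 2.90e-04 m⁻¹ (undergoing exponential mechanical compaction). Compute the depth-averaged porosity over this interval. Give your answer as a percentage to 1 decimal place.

23.3%

Working in km (1 km = 1000 m; k in km⁻¹ = k in m⁻¹ × 1000):
⟨n⟩ = (1/(d₂−d₁)) ∫ n₀ e^(−kd) dd = n₀·(e^(−k·d₁) − e^(−k·d₂)) / (k·(d₂−d₁))
e^(−0.29×1) = 0.7483; e^(−0.29×2.8) = 0.4440
⟨n⟩ = 0.4 × (0.7483 − 0.4440) / (0.29 × 1.8) = 0.4 × 0.5829 = 0.2332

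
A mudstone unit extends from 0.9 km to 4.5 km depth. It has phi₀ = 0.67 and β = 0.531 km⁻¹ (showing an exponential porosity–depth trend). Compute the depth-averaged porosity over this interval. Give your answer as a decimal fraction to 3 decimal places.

⟨phi⟩ = (1/(d₂−d₁)) ∫ phi₀ e^(−βd) dd = phi₀·(e^(−β·d₁) − e^(−β·d₂)) / (β·(d₂−d₁))
e^(−0.531×0.9) = 0.6201; e^(−0.531×4.5) = 0.0917
⟨phi⟩ = 0.67 × (0.6201 − 0.0917) / (0.531 × 3.6) = 0.67 × 0.2764 = 0.1852

0.185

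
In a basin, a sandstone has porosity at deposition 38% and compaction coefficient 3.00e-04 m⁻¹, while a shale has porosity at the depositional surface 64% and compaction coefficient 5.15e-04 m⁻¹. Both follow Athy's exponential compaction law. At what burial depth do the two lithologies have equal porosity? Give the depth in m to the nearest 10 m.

Working in km (1 km = 1000 m; k in km⁻¹ = k in m⁻¹ × 1000):
Set n₀ₐ e^(−kₐZ) = n₀ᵦ e^(−kᵦZ) ⇒ ln(n₀ₐ/n₀ᵦ) = (kₐ − kᵦ)·Z
Z = ln(0.38/0.64) / (0.3 − 0.515) = -0.5213 / -0.215 = 2.425 km

2420 m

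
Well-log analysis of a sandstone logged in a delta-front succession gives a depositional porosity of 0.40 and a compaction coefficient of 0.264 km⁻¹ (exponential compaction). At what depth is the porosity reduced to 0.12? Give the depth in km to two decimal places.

4.56 km

Invert Athy's law: Z = ln(n₀/n) / β
Z = ln(0.4/0.12) / 0.264 = ln(3.333) / 0.264 = 1.2040 / 0.264 = 4.561 km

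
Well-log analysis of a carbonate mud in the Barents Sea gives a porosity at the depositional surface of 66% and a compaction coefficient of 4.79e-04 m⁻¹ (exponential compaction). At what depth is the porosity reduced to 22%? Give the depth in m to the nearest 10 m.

2290 m

Working in km (1 km = 1000 m; k in km⁻¹ = k in m⁻¹ × 1000):
Invert Athy's law: d = ln(n₀/n) / k
d = ln(0.66/0.22) / 0.479 = ln(3) / 0.479 = 1.0986 / 0.479 = 2.294 km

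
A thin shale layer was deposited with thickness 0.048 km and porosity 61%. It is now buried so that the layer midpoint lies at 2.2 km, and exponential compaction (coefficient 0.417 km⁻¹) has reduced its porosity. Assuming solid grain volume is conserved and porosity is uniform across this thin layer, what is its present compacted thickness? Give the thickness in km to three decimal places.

0.025 km

Porosity at 2.2 km: n = 0.61·exp(−0.417×2.2) = 0.2437
Solid-volume conservation: h(1−n) = h₀(1−n₀) ⇒ h = h₀·(1−n₀)/(1−n)
h = 0.048 × (1 − 0.61)/(1 − 0.2437) = 0.048 × 0.5157 = 0.0248 km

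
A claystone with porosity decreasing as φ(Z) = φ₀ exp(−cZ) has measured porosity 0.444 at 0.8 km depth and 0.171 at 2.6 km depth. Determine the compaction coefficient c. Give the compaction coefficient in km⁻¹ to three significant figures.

Athy: φ(Z) = φ₀ e^(−cZ) ⇒ φ₁/φ₂ = e^{c(Z₂−Z₁)} ⇒ c = ln(φ₁/φ₂)/(Z₂−Z₁)
c = ln(0.444/0.171) / (2.6 − 0.8) = ln(2.596) / 1.8 = 0.9542 / 1.8 = 0.5301 km⁻¹

0.530 km⁻¹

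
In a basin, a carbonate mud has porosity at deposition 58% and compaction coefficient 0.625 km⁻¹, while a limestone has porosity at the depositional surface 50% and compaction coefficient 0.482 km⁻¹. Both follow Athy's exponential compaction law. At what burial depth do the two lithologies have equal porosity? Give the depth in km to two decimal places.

1.04 km

Set n₀ₐ e^(−βₐZ) = n₀ᵦ e^(−βᵦZ) ⇒ ln(n₀ₐ/n₀ᵦ) = (βₐ − βᵦ)·Z
Z = ln(0.58/0.5) / (0.625 − 0.482) = 0.1484 / 0.143 = 1.038 km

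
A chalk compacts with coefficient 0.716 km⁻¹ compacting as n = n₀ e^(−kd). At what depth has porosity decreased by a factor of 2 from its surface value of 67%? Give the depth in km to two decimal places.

0.97 km

n/n₀ = 1/2 ⇒ exp(−k·d) = 1/2 ⇒ d = ln(2) / k
d = 0.6931 / 0.716 = 0.968 km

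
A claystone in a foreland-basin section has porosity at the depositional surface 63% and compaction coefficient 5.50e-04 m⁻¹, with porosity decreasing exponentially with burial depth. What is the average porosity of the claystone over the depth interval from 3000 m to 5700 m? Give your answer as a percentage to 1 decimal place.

Working in km (1 km = 1000 m; c in km⁻¹ = c in m⁻¹ × 1000):
⟨phi⟩ = (1/(d₂−d₁)) ∫ phi₀ e^(−cd) dd = phi₀·(e^(−c·d₁) − e^(−c·d₂)) / (c·(d₂−d₁))
e^(−0.55×3) = 0.1920; e^(−0.55×5.7) = 0.0435
⟨phi⟩ = 0.63 × (0.1920 − 0.0435) / (0.55 × 2.7) = 0.63 × 0.1000 = 0.0630

6.3%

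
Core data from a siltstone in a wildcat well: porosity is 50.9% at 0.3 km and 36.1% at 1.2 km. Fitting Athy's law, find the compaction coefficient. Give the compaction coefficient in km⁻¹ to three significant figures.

0.382 km⁻¹

Athy: φ(d) = φ₀ e^(−βd) ⇒ φ₁/φ₂ = e^{β(d₂−d₁)} ⇒ β = ln(φ₁/φ₂)/(d₂−d₁)
β = ln(0.509/0.361) / (1.2 − 0.3) = ln(1.41) / 0.9 = 0.3436 / 0.9 = 0.3817 km⁻¹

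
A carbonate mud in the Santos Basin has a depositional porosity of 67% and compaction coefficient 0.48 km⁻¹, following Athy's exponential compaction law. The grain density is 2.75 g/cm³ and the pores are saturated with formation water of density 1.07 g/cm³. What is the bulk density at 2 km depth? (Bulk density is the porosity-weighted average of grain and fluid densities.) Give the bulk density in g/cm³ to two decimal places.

Porosity at depth: φ = 0.67·exp(−0.48×2) = 0.67×0.3829 = 0.2565
Bulk density: ρ_b = (1−φ)ρ_g + φ·ρ_f = 0.7435×2.75 + 0.2565×1.07
       = 2.045 + 0.274 = 2.319 g/cm³

2.32 g/cm³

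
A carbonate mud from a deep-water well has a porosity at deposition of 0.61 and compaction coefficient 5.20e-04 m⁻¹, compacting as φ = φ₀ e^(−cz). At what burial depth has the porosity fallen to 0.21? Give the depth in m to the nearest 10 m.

Working in km (1 km = 1000 m; c in km⁻¹ = c in m⁻¹ × 1000):
Invert Athy's law: z = ln(φ₀/φ) / c
z = ln(0.61/0.21) / 0.52 = ln(2.905) / 0.52 = 1.0664 / 0.52 = 2.051 km

2050 m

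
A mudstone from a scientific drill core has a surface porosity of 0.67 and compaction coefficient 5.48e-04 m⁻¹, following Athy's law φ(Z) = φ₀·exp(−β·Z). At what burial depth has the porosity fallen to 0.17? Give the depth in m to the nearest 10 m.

Working in km (1 km = 1000 m; β in km⁻¹ = β in m⁻¹ × 1000):
Invert Athy's law: Z = ln(φ₀/φ) / β
Z = ln(0.67/0.17) / 0.548 = ln(3.941) / 0.548 = 1.3715 / 0.548 = 2.503 km

2500 m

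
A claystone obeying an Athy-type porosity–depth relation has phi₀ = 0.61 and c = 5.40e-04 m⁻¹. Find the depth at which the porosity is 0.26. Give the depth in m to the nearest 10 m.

Working in km (1 km = 1000 m; c in km⁻¹ = c in m⁻¹ × 1000):
Invert Athy's law: z = ln(phi₀/phi) / c
z = ln(0.61/0.26) / 0.54 = ln(2.346) / 0.54 = 0.8528 / 0.54 = 1.579 km

1580 m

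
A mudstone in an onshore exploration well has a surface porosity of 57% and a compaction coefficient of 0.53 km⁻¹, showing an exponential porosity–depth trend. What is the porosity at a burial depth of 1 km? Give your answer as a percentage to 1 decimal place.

phi = phi₀·exp(−β·z) = 0.57 × exp(−0.53 × 1) = 0.57 × exp(−0.53)
  = 0.57 × 0.5886 = 0.3355

33.6%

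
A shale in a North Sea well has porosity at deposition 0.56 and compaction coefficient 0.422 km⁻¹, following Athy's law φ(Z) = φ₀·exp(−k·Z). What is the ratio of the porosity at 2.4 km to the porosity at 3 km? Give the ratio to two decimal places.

φ(Z₁)/φ(Z₂) = e^(−k·Z₁)/e^(−k·Z₂) = e^{k(Z₂−Z₁)}
= exp(0.422 × 0.6) = exp(0.2532) = 1.2881

1.29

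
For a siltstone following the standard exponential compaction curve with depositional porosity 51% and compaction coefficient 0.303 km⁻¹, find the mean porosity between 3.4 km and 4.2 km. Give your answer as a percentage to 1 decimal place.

16.2%

⟨n⟩ = (1/(Z₂−Z₁)) ∫ n₀ e^(−cZ) dZ = n₀·(e^(−c·Z₁) − e^(−c·Z₂)) / (c·(Z₂−Z₁))
e^(−0.303×3.4) = 0.3569; e^(−0.303×4.2) = 0.2801
⟨n⟩ = 0.51 × (0.3569 − 0.2801) / (0.303 × 0.8) = 0.51 × 0.3170 = 0.1617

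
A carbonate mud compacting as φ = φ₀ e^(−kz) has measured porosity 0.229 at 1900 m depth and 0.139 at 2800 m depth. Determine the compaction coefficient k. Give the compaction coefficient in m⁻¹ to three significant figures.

0.000555 m⁻¹

Working in km (1 km = 1000 m; k in km⁻¹ = k in m⁻¹ × 1000):
Athy: φ(z) = φ₀ e^(−kz) ⇒ φ₁/φ₂ = e^{k(z₂−z₁)} ⇒ k = ln(φ₁/φ₂)/(z₂−z₁)
k = ln(0.229/0.139) / (2.8 − 1.9) = ln(1.647) / 0.9 = 0.4992 / 0.9 = 0.5547 km⁻¹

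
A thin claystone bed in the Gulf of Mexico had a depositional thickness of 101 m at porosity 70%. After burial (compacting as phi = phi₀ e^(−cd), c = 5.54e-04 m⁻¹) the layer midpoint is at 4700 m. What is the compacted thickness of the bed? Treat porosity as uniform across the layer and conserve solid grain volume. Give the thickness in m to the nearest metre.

32 m

Working in km (1 km = 1000 m; c in km⁻¹ = c in m⁻¹ × 1000):
Porosity at 4.7 km: phi = 0.7·exp(−0.554×4.7) = 0.0518
Solid-volume conservation: h(1−phi) = h₀(1−phi₀) ⇒ h = h₀·(1−phi₀)/(1−phi)
h = 0.101 × (1 − 0.7)/(1 − 0.0518) = 0.101 × 0.3164 = 0.0320 km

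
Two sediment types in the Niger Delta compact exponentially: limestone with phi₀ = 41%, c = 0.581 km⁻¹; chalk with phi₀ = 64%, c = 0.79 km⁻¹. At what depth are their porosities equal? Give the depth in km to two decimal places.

Set phi₀ₐ e^(−cₐd) = phi₀ᵦ e^(−cᵦd) ⇒ ln(phi₀ₐ/phi₀ᵦ) = (cₐ − cᵦ)·d
d = ln(0.41/0.64) / (0.581 − 0.79) = -0.4453 / -0.209 = 2.131 km

2.13 km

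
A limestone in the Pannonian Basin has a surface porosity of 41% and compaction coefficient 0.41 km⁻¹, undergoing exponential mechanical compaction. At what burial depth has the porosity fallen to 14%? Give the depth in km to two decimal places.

2.62 km

Invert Athy's law: d = ln(phi₀/phi) / k
d = ln(0.41/0.14) / 0.41 = ln(2.929) / 0.41 = 1.0745 / 0.41 = 2.621 km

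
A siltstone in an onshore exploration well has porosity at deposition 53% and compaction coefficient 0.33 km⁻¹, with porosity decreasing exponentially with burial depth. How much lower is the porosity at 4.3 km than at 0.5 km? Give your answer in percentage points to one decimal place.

32.1 percentage points

n(0.5) = 0.53·e^(−0.33×0.5) = 0.4494
n(4.3) = 0.53·e^(−0.33×4.3) = 0.1282
Δn = 0.4494 − 0.1282 = 0.3211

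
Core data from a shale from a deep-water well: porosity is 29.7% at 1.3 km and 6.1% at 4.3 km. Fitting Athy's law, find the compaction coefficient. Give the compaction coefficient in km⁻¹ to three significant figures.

0.528 km⁻¹

Athy: n(z) = n₀ e^(−βz) ⇒ n₁/n₂ = e^{β(z₂−z₁)} ⇒ β = ln(n₁/n₂)/(z₂−z₁)
β = ln(0.297/0.061) / (4.3 − 1.3) = ln(4.869) / 3 = 1.5829 / 3 = 0.5276 km⁻¹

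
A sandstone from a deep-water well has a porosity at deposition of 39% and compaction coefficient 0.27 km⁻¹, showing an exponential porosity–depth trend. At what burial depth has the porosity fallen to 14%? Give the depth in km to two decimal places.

Invert Athy's law: d = ln(φ₀/φ) / β
d = ln(0.39/0.14) / 0.27 = ln(2.786) / 0.27 = 1.0245 / 0.27 = 3.794 km

3.79 km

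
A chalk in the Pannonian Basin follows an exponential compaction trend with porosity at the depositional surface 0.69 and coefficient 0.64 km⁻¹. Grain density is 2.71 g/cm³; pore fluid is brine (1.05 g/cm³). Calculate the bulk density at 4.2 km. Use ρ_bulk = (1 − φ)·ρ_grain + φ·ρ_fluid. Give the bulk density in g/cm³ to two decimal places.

Porosity at depth: phi = 0.69·exp(−0.64×4.2) = 0.69×0.0680 = 0.0469
Bulk density: ρ_b = (1−phi)ρ_g + phi·ρ_f = 0.9531×2.71 + 0.0469×1.05
       = 2.583 + 0.049 = 2.632 g/cm³

2.63 g/cm³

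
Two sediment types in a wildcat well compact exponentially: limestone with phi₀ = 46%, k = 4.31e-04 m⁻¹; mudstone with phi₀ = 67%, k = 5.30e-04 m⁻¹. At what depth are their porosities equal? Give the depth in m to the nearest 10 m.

3800 m

Working in km (1 km = 1000 m; k in km⁻¹ = k in m⁻¹ × 1000):
Set phi₀ₐ e^(−kₐZ) = phi₀ᵦ e^(−kᵦZ) ⇒ ln(phi₀ₐ/phi₀ᵦ) = (kₐ − kᵦ)·Z
Z = ln(0.46/0.67) / (0.431 − 0.53) = -0.3761 / -0.099 = 3.798 km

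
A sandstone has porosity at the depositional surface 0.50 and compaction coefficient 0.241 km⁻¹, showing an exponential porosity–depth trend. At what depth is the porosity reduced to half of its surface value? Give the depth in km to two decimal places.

2.88 km

phi/phi₀ = 1/2 ⇒ exp(−β·d) = 1/2 ⇒ d = ln(2) / β
d = 0.6931 / 0.241 = 2.876 km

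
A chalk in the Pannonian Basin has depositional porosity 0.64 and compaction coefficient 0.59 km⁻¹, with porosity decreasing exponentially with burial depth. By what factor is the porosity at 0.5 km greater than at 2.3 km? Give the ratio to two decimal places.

φ(d₁)/φ(d₂) = e^(−k·d₁)/e^(−k·d₂) = e^{k(d₂−d₁)}
= exp(0.59 × 1.8) = exp(1.062) = 2.8921

2.89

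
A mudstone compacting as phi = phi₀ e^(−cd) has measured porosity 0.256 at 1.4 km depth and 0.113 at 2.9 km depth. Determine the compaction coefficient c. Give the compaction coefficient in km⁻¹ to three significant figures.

Athy: phi(d) = phi₀ e^(−cd) ⇒ phi₁/phi₂ = e^{c(d₂−d₁)} ⇒ c = ln(phi₁/phi₂)/(d₂−d₁)
c = ln(0.256/0.113) / (2.9 − 1.4) = ln(2.265) / 1.5 = 0.8178 / 1.5 = 0.5452 km⁻¹

0.545 km⁻¹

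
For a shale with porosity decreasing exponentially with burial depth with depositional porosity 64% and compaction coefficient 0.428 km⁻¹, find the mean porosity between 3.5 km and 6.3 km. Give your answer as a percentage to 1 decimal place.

8.3%

⟨φ⟩ = (1/(z₂−z₁)) ∫ φ₀ e^(−βz) dz = φ₀·(e^(−β·z₁) − e^(−β·z₂)) / (β·(z₂−z₁))
e^(−0.428×3.5) = 0.2236; e^(−0.428×6.3) = 0.0674
⟨φ⟩ = 0.64 × (0.2236 − 0.0674) / (0.428 × 2.8) = 0.64 × 0.1303 = 0.0834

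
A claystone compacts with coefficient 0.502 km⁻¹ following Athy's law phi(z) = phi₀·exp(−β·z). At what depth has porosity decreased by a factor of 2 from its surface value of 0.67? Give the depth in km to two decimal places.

phi/phi₀ = 1/2 ⇒ exp(−β·z) = 1/2 ⇒ z = ln(2) / β
z = 0.6931 / 0.502 = 1.381 km

1.38 km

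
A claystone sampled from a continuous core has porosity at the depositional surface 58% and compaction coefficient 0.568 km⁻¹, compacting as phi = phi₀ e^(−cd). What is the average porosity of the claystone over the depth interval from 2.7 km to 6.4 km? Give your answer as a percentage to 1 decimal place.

5.2%

⟨phi⟩ = (1/(d₂−d₁)) ∫ phi₀ e^(−cd) dd = phi₀·(e^(−c·d₁) − e^(−c·d₂)) / (c·(d₂−d₁))
e^(−0.568×2.7) = 0.2158; e^(−0.568×6.4) = 0.0264
⟨phi⟩ = 0.58 × (0.2158 − 0.0264) / (0.568 × 3.7) = 0.58 × 0.0901 = 0.0523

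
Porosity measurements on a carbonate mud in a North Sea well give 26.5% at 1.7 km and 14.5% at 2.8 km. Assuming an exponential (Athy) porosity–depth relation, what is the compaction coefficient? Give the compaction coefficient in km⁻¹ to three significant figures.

Athy: n(z) = n₀ e^(−kz) ⇒ n₁/n₂ = e^{k(z₂−z₁)} ⇒ k = ln(n₁/n₂)/(z₂−z₁)
k = ln(0.265/0.145) / (2.8 − 1.7) = ln(1.828) / 1.1 = 0.6030 / 1.1 = 0.5482 km⁻¹

0.548 km⁻¹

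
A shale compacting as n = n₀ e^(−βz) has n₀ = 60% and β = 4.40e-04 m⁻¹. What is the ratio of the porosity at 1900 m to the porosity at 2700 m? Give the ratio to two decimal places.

Working in km (1 km = 1000 m; β in km⁻¹ = β in m⁻¹ × 1000):
n(z₁)/n(z₂) = e^(−β·z₁)/e^(−β·z₂) = e^{β(z₂−z₁)}
= exp(0.44 × 0.8) = exp(0.352) = 1.4219

1.42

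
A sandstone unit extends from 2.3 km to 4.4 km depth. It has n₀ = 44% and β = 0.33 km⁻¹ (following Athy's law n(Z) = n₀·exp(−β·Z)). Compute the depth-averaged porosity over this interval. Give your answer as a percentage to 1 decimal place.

⟨n⟩ = (1/(Z₂−Z₁)) ∫ n₀ e^(−βZ) dZ = n₀·(e^(−β·Z₁) − e^(−β·Z₂)) / (β·(Z₂−Z₁))
e^(−0.33×2.3) = 0.4681; e^(−0.33×4.4) = 0.2341
⟨n⟩ = 0.44 × (0.4681 − 0.2341) / (0.33 × 2.1) = 0.44 × 0.3377 = 0.1486

14.9%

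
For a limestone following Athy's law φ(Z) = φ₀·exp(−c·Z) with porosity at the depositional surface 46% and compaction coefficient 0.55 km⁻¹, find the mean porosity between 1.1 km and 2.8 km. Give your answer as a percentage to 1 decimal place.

⟨φ⟩ = (1/(Z₂−Z₁)) ∫ φ₀ e^(−cZ) dZ = φ₀·(e^(−c·Z₁) − e^(−c·Z₂)) / (c·(Z₂−Z₁))
e^(−0.55×1.1) = 0.5461; e^(−0.55×2.8) = 0.2144
⟨φ⟩ = 0.46 × (0.5461 − 0.2144) / (0.55 × 1.7) = 0.46 × 0.3548 = 0.1632

16.3%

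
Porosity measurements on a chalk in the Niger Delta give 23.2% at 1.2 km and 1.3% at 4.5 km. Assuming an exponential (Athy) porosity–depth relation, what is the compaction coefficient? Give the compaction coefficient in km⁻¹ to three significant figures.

Athy: φ(d) = φ₀ e^(−kd) ⇒ φ₁/φ₂ = e^{k(d₂−d₁)} ⇒ k = ln(φ₁/φ₂)/(d₂−d₁)
k = ln(0.232/0.013) / (4.5 − 1.2) = ln(17.85) / 3.3 = 2.8818 / 3.3 = 0.8733 km⁻¹

0.873 km⁻¹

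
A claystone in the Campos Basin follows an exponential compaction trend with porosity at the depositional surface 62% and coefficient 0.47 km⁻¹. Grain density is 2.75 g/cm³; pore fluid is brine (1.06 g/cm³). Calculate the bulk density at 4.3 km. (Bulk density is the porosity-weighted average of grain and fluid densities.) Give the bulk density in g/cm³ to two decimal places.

Porosity at depth: n = 0.62·exp(−0.47×4.3) = 0.62×0.1325 = 0.0822
Bulk density: ρ_b = (1−n)ρ_g + n·ρ_f = 0.9178×2.75 + 0.0822×1.06
       = 2.524 + 0.087 = 2.611 g/cm³

2.61 g/cm³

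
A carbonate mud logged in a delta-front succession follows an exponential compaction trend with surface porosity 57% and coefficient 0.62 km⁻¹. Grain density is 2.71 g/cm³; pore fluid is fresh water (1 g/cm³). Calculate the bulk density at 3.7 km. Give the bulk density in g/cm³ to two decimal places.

Porosity at depth: phi = 0.57·exp(−0.62×3.7) = 0.57×0.1009 = 0.0575
Bulk density: ρ_b = (1−phi)ρ_g + phi·ρ_f = 0.9425×2.71 + 0.0575×1
       = 2.554 + 0.057 = 2.612 g/cm³

2.61 g/cm³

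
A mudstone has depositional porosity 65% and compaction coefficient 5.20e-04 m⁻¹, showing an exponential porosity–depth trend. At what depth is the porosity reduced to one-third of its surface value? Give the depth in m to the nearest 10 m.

2110 m

Working in km (1 km = 1000 m; k in km⁻¹ = k in m⁻¹ × 1000):
n/n₀ = 1/3 ⇒ exp(−k·Z) = 1/3 ⇒ Z = ln(3) / k
Z = 1.0986 / 0.52 = 2.113 km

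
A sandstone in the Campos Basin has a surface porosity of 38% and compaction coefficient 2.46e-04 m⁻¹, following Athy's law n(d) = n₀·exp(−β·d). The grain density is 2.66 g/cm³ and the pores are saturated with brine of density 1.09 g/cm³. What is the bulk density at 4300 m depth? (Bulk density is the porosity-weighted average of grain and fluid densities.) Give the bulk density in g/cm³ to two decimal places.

Working in km (1 km = 1000 m; β in km⁻¹ = β in m⁻¹ × 1000):
Porosity at depth: n = 0.38·exp(−0.246×4.3) = 0.38×0.3472 = 0.1319
Bulk density: ρ_b = (1−n)ρ_g + n·ρ_f = 0.8681×2.66 + 0.1319×1.09
       = 2.309 + 0.144 = 2.453 g/cm³

2.45 g/cm³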